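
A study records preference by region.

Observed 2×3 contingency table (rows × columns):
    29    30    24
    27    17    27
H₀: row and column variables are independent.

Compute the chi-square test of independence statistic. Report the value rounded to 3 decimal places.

test statistic = 2.926

Row totals [83, 71], col totals [56, 47, 51], n=154
χ² = (29−30.18)²/30.18 + (30−25.33)²/25.33 + (24−27.49)²/27.49 + (27−25.82)²/25.82 + (17−21.67)²/21.67 + (27−23.51)²/23.51 = 2.9263
df = 2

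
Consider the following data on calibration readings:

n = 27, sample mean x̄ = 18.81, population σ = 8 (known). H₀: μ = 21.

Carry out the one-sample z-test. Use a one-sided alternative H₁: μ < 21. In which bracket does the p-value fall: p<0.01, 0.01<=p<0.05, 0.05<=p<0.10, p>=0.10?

SE = σ/√n = 8/√27 = 1.5396
z = (x̄−μ₀)/SE = (18.81−21)/1.5396 = -1.4224
p-value (one-sided, H₁ less) = 0.07745
→ bracket: 0.05<=p<0.10

p-value bracket: 0.05<=p<0.10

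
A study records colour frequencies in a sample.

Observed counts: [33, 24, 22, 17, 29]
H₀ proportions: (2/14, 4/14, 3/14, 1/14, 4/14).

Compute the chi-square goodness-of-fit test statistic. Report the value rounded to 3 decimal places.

test statistic = 26.097

n = 125; E_i = n·p_i = [17.86, 35.71, 26.79, 8.93, 35.71]
χ² = (33−17.86)²/17.86 + (24−35.71)²/35.71 + (22−26.79)²/26.79 + (17−8.93)²/8.93 + (29−35.71)²/35.71 = 26.0973
df = 4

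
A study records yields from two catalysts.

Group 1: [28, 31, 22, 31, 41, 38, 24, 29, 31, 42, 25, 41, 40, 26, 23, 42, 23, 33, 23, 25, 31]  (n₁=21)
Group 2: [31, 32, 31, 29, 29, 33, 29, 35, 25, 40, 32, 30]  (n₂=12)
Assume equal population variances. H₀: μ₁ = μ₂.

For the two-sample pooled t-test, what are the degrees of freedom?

degrees of freedom = 31

df = n₁ + n₂ − 2 = 21 + 12 − 2 = 31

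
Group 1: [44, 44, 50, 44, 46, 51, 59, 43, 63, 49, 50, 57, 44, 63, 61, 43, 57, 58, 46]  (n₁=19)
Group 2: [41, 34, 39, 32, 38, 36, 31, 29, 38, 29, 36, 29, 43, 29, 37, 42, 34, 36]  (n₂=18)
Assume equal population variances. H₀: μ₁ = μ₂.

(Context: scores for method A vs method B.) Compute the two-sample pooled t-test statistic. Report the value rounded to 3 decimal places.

x̄₁=51.158, s₁=7.274, n₁=19
x̄₂=35.167, s₂=4.605, n₂=18
s_p² = [18·7.274² + 17·4.605²]/35 = 37.5150
SE = √(s_p²·(1/19+1/18)) = 2.0146
t = (51.158−35.167)/2.0146 = 7.9376
df = 35

test statistic = 7.938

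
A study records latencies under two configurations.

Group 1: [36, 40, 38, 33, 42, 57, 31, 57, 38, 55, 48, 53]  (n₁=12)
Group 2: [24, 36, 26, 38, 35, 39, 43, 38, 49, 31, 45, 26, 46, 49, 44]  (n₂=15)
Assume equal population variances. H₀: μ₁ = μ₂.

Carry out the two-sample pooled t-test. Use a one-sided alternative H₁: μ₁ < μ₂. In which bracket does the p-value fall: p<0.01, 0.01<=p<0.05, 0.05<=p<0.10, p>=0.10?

x̄₁=44.000, s₁=9.544, n₁=12
x̄₂=37.933, s₂=8.293, n₂=15
s_p² = [11·9.544² + 14·8.293²]/25 = 78.5973
SE = √(s_p²·(1/12+1/15)) = 3.4336
t = (44.000−37.933)/3.4336 = 1.7669
df = 25
p-value (one-sided, H₁ less) = 0.95527
→ bracket: p>=0.10

p-value bracket: p>=0.10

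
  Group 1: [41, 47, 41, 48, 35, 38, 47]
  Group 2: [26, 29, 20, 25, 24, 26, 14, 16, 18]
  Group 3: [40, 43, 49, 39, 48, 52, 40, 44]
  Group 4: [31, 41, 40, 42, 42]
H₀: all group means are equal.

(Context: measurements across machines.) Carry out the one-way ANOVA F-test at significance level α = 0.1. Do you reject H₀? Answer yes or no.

reject H₀: yes

Group means [42.43, 22.00, 44.38, 39.20], grand mean 36.069
SSB = Σnᵢ(x̄ᵢ−x̄)² = 2665.473; SSW = ΣΣ(x−x̄ᵢ)² = 614.389
MSB = 2665.473/3 = 888.4909; MSW = 614.389/25 = 24.5756
F = MSB/MSW = 36.1534
df = (3, 25)
p-value (upper-tail) = 0.00000
At α=0.1: p < α → reject H₀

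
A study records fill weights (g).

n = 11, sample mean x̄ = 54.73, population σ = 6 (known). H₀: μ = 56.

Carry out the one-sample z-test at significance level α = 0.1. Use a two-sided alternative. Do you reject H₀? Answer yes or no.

reject H₀: no

SE = σ/√n = 6/√11 = 1.8091
z = (x̄−μ₀)/SE = (54.73−56)/1.8091 = -0.7020
p-value (two-sided) = 0.48267
At α=0.1: p ≥ α → fail to reject H₀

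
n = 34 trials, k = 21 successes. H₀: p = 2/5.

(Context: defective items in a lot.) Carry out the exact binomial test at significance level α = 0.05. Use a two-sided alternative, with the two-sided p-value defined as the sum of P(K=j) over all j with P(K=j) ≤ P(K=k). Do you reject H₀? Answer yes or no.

Exact binomial: n=34, k=21, p₀=2/5=0.4000
P(X=j) = C(n,j)·p₀^j·(1−p₀)^(n−j); p = Σ P(X=j) over j with P(X=j) ≤ P(X=21)
p-value (two-sided) = 0.01321
At α=0.05: p < α → reject H₀

reject H₀: yes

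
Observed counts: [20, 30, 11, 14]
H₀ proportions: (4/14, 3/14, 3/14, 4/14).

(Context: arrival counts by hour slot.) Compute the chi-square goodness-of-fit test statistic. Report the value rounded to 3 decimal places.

n = 75; E_i = n·p_i = [21.43, 16.07, 16.07, 21.43]
χ² = (20−21.43)²/21.43 + (30−16.07)²/16.07 + (11−16.07)²/16.07 + (14−21.43)²/21.43 = 16.3422
df = 3

test statistic = 16.342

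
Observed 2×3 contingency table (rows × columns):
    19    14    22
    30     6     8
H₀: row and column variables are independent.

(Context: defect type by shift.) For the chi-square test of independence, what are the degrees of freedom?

degrees of freedom = 2

df = (r−1)(c−1) = (2−1)·(3−1) = 2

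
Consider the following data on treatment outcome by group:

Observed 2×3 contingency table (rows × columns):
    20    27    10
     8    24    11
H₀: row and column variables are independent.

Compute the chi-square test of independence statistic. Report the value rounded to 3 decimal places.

test statistic = 3.475

Row totals [57, 43], col totals [28, 51, 21], n=100
χ² = (20−15.96)²/15.96 + (27−29.07)²/29.07 + (10−11.97)²/11.97 + (8−12.04)²/12.04 + (24−21.93)²/21.93 + (11−9.03)²/9.03 = 3.4751
df = 2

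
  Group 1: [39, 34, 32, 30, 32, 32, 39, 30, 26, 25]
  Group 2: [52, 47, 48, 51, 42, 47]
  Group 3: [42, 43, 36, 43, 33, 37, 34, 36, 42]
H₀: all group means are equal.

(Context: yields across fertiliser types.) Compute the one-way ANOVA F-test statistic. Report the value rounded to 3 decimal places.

Group means [31.90, 47.83, 38.44], grand mean 38.080
SSB = Σnᵢ(x̄ᵢ−x̄)² = 953.884; SSW = ΣΣ(x−x̄ᵢ)² = 387.956
MSB = 953.884/2 = 476.9422; MSW = 387.956/22 = 17.6343
F = MSB/MSW = 27.0462
df = (2, 22)

test statistic = 27.046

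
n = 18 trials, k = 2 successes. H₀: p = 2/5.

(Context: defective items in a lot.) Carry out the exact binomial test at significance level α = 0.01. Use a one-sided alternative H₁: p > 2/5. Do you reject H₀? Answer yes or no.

reject H₀: no

Exact binomial: n=18, k=2, p₀=2/5=0.4000
P(X≥2) from Σ C(n,i)·p₀^i·(1−p₀)^(n−i)
p-value (one-sided, H₁ greater) = 0.99868
At α=0.01: p ≥ α → fail to reject H₀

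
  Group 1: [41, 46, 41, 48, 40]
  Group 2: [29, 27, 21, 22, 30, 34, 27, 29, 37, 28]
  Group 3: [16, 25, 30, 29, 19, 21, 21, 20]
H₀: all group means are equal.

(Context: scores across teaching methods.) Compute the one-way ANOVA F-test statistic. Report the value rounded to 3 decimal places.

test statistic = 30.960

Group means [43.20, 28.40, 22.62], grand mean 29.609
SSB = Σnᵢ(x̄ᵢ−x̄)² = 1328.403; SSW = ΣΣ(x−x̄ᵢ)² = 429.075
MSB = 1328.403/2 = 664.2016; MSW = 429.075/20 = 21.4537
F = MSB/MSW = 30.9597
df = (2, 20)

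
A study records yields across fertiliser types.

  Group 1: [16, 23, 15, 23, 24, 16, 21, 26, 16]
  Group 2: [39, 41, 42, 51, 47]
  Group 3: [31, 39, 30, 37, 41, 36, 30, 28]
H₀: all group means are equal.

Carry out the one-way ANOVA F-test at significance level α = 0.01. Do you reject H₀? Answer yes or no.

Group means [20.00, 44.00, 34.00], grand mean 30.545
SSB = Σnᵢ(x̄ᵢ−x̄)² = 2001.455; SSW = ΣΣ(x−x̄ᵢ)² = 404.000
MSB = 2001.455/2 = 1000.7273; MSW = 404.000/19 = 21.2632
F = MSB/MSW = 47.0639
df = (2, 19)
p-value (upper-tail) = 0.00000
At α=0.01: p < α → reject H₀

reject H₀: yes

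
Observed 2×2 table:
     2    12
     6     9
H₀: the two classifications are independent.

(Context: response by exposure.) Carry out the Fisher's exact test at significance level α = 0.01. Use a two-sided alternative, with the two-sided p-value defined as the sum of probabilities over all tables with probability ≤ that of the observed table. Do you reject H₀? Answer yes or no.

Margins: r₁=14, r₂=15, c₁=8, c₂=21, n=29
p_obs = C(14,2)·C(15,6)/C(29,8); sum pmf over tables with pmf ≤ p_obs
p-value (two-sided) = 0.21476
At α=0.01: p ≥ α → fail to reject H₀

reject H₀: no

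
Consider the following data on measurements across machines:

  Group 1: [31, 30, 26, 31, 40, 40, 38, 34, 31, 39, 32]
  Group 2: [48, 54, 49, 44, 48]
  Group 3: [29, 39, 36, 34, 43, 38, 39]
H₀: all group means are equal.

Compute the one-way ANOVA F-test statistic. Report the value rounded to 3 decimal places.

test statistic = 19.387

Group means [33.82, 48.60, 36.86], grand mean 37.957
SSB = Σnᵢ(x̄ᵢ−x̄)² = 763.263; SSW = ΣΣ(x−x̄ᵢ)² = 393.694
MSB = 763.263/2 = 381.6315; MSW = 393.694/20 = 19.6847
F = MSB/MSW = 19.3872
df = (2, 20)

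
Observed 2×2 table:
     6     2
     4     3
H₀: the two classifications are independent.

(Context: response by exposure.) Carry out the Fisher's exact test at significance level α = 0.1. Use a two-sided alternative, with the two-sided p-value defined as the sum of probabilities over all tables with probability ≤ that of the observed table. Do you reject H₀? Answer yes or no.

reject H₀: no

Margins: r₁=8, r₂=7, c₁=10, c₂=5, n=15
p_obs = C(8,6)·C(7,4)/C(15,10); sum pmf over tables with pmf ≤ p_obs
p-value (two-sided) = 0.60839
At α=0.1: p ≥ α → fail to reject H₀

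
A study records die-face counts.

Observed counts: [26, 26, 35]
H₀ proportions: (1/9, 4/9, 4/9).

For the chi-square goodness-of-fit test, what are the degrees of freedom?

degrees of freedom = 2

df = k − 1 = 3 − 1 = 2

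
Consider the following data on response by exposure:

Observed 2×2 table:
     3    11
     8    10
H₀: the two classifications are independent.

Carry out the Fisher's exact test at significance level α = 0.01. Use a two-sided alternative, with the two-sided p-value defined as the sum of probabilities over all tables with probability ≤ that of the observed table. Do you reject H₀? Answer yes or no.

reject H₀: no

Margins: r₁=14, r₂=18, c₁=11, c₂=21, n=32
p_obs = C(14,3)·C(18,8)/C(32,11); sum pmf over tables with pmf ≤ p_obs
p-value (two-sided) = 0.26564
At α=0.01: p ≥ α → fail to reject H₀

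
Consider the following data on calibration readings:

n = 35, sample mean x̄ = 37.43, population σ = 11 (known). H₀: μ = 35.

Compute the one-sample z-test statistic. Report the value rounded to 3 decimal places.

test statistic = 1.307

SE = σ/√n = 11/√35 = 1.8593
z = (x̄−μ₀)/SE = (37.43−35)/1.8593 = 1.3069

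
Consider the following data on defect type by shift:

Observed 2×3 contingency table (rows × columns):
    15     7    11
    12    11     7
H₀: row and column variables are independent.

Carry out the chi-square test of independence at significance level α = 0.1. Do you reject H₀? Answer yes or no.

Row totals [33, 30], col totals [27, 18, 18], n=63
χ² = (15−14.14)²/14.14 + (7−9.43)²/9.43 + (11−9.43)²/9.43 + (12−12.86)²/12.86 + (11−8.57)²/8.57 + (7−8.57)²/8.57 = 1.9727
df = 2
p-value (upper-tail) = 0.37293
At α=0.1: p ≥ α → fail to reject H₀

reject H₀: no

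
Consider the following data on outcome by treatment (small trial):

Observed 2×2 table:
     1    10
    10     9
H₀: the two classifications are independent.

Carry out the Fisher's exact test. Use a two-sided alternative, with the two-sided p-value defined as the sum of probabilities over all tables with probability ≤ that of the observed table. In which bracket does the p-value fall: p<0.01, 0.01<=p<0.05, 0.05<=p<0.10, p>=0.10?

p-value bracket: 0.01<=p<0.05

Margins: r₁=11, r₂=19, c₁=11, c₂=19, n=30
p_obs = C(11,1)·C(19,10)/C(30,11); sum pmf over tables with pmf ≤ p_obs
p-value (two-sided) = 0.02309
→ bracket: 0.01<=p<0.05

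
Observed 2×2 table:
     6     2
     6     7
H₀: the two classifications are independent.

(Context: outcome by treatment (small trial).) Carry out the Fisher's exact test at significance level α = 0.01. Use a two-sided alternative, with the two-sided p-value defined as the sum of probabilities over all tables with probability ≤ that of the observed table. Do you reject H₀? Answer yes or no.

reject H₀: no

Margins: r₁=8, r₂=13, c₁=12, c₂=9, n=21
p_obs = C(8,6)·C(13,6)/C(21,12); sum pmf over tables with pmf ≤ p_obs
p-value (two-sided) = 0.36656
At α=0.01: p ≥ α → fail to reject H₀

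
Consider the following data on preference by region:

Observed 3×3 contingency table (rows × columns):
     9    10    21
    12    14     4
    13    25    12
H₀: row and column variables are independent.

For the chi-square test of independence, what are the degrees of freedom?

degrees of freedom = 4

df = (r−1)(c−1) = (3−1)·(3−1) = 4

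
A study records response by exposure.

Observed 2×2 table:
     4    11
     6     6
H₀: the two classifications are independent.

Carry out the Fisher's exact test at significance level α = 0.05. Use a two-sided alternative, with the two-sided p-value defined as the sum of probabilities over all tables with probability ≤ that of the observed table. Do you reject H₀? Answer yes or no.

reject H₀: no

Margins: r₁=15, r₂=12, c₁=10, c₂=17, n=27
p_obs = C(15,4)·C(12,6)/C(27,10); sum pmf over tables with pmf ≤ p_obs
p-value (two-sided) = 0.25660
At α=0.05: p ≥ α → fail to reject H₀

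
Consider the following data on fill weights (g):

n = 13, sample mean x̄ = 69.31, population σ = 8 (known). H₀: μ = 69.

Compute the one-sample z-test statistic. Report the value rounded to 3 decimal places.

SE = σ/√n = 8/√13 = 2.2188
z = (x̄−μ₀)/SE = (69.31−69)/2.2188 = 0.1397

test statistic = 0.140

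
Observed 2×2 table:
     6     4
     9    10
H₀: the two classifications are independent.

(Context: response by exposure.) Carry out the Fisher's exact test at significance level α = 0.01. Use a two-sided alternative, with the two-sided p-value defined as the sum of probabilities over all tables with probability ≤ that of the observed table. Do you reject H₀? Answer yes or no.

reject H₀: no

Margins: r₁=10, r₂=19, c₁=15, c₂=14, n=29
p_obs = C(10,6)·C(19,9)/C(29,15); sum pmf over tables with pmf ≤ p_obs
p-value (two-sided) = 0.69985
At α=0.01: p ≥ α → fail to reject H₀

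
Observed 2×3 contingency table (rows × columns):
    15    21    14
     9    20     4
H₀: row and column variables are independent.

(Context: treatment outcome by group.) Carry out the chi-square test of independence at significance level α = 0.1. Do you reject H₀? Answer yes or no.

reject H₀: no

Row totals [50, 33], col totals [24, 41, 18], n=83
χ² = (15−14.46)²/14.46 + (21−24.70)²/24.70 + (14−10.84)²/10.84 + (9−9.54)²/9.54 + (20−16.30)²/16.30 + (4−7.16)²/7.16 = 3.7556
df = 2
p-value (upper-tail) = 0.15293
At α=0.1: p ≥ α → fail to reject H₀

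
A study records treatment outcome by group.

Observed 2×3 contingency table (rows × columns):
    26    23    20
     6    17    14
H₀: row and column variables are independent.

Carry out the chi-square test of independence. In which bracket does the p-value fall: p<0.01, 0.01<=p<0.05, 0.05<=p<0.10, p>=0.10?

Row totals [69, 37], col totals [32, 40, 34], n=106
χ² = (26−20.83)²/20.83 + (23−26.04)²/26.04 + (20−22.13)²/22.13 + (6−11.17)²/11.17 + (17−13.96)²/13.96 + (14−11.87)²/11.87 = 5.2796
df = 2
p-value (upper-tail) = 0.07138
→ bracket: 0.05<=p<0.10

p-value bracket: 0.05<=p<0.10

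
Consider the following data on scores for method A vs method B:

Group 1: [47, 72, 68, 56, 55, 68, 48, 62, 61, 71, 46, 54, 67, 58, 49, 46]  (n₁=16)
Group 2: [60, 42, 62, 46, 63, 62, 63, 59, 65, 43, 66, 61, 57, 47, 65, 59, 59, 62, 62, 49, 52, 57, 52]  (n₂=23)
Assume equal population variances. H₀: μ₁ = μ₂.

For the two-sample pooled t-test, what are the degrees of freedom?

df = n₁ + n₂ − 2 = 16 + 23 − 2 = 37

degrees of freedom = 37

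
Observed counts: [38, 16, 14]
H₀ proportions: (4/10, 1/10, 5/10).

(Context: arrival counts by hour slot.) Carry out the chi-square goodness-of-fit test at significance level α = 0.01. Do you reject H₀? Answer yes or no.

reject H₀: yes

n = 68; E_i = n·p_i = [27.20, 6.80, 34.00]
χ² = (38−27.20)²/27.20 + (16−6.80)²/6.80 + (14−34.00)²/34.00 = 28.5000
df = 2
p-value (upper-tail) = 0.00000
At α=0.01: p < α → reject H₀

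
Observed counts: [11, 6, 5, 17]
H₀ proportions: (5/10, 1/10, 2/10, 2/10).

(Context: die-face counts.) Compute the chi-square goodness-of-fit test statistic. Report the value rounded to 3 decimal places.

n = 39; E_i = n·p_i = [19.50, 3.90, 7.80, 7.80]
χ² = (11−19.50)²/19.50 + (6−3.90)²/3.90 + (5−7.80)²/7.80 + (17−7.80)²/7.80 = 16.6923
df = 3

test statistic = 16.692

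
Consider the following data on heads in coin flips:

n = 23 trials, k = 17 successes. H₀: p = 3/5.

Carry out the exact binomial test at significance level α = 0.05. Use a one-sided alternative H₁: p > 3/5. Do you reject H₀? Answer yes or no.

Exact binomial: n=23, k=17, p₀=3/5=0.6000
P(X≥17) from Σ C(n,i)·p₀^i·(1−p₀)^(n−i)
p-value (one-sided, H₁ greater) = 0.12396
At α=0.05: p ≥ α → fail to reject H₀

reject H₀: no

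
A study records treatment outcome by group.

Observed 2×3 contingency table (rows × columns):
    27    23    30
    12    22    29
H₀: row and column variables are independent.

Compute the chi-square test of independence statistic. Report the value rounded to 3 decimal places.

test statistic = 3.842

Row totals [80, 63], col totals [39, 45, 59], n=143
χ² = (27−21.82)²/21.82 + (23−25.17)²/25.17 + (30−33.01)²/33.01 + (12−17.18)²/17.18 + (22−19.83)²/19.83 + (29−25.99)²/25.99 = 3.8417
df = 2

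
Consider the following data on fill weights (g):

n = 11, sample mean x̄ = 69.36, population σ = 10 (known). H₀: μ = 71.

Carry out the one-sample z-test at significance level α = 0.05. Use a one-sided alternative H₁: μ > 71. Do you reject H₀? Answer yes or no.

reject H₀: no

SE = σ/√n = 10/√11 = 3.0151
z = (x̄−μ₀)/SE = (69.36−71)/3.0151 = -0.5439
p-value (one-sided, H₁ greater) = 0.70675
At α=0.05: p ≥ α → fail to reject H₀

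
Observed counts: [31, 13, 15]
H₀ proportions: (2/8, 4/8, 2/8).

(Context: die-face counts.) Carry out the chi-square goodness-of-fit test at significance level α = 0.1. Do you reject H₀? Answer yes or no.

n = 59; E_i = n·p_i = [14.75, 29.50, 14.75]
χ² = (31−14.75)²/14.75 + (13−29.50)²/29.50 + (15−14.75)²/14.75 = 27.1356
df = 2
p-value (upper-tail) = 0.00000
At α=0.1: p < α → reject H₀

reject H₀: yes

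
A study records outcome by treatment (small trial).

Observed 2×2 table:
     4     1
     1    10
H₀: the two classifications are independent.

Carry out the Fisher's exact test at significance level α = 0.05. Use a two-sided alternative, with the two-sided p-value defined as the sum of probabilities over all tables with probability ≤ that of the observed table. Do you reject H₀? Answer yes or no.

reject H₀: yes

Margins: r₁=5, r₂=11, c₁=5, c₂=11, n=16
p_obs = C(5,4)·C(11,1)/C(16,5); sum pmf over tables with pmf ≤ p_obs
p-value (two-sided) = 0.01282
At α=0.05: p < α → reject H₀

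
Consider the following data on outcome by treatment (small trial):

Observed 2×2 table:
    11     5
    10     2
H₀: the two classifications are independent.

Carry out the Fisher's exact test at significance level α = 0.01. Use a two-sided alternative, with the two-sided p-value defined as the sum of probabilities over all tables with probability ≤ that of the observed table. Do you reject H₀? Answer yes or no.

reject H₀: no

Margins: r₁=16, r₂=12, c₁=21, c₂=7, n=28
p_obs = C(16,11)·C(12,10)/C(28,21); sum pmf over tables with pmf ≤ p_obs
p-value (two-sided) = 0.66184
At α=0.01: p ≥ α → fail to reject H₀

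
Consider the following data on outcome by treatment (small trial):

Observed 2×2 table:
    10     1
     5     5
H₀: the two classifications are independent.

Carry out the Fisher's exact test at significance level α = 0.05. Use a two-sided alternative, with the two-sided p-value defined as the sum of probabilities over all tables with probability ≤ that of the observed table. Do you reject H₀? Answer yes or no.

Margins: r₁=11, r₂=10, c₁=15, c₂=6, n=21
p_obs = C(11,10)·C(10,5)/C(21,15); sum pmf over tables with pmf ≤ p_obs
p-value (two-sided) = 0.06347
At α=0.05: p ≥ α → fail to reject H₀

reject H₀: no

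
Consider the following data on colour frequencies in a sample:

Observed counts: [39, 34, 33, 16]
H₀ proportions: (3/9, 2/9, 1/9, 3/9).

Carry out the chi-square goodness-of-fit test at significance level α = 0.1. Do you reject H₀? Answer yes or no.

n = 122; E_i = n·p_i = [40.67, 27.11, 13.56, 40.67]
χ² = (39−40.67)²/40.67 + (34−27.11)²/27.11 + (33−13.56)²/13.56 + (16−40.67)²/40.67 = 44.6721
df = 3
p-value (upper-tail) = 0.00000
At α=0.1: p < α → reject H₀

reject H₀: yes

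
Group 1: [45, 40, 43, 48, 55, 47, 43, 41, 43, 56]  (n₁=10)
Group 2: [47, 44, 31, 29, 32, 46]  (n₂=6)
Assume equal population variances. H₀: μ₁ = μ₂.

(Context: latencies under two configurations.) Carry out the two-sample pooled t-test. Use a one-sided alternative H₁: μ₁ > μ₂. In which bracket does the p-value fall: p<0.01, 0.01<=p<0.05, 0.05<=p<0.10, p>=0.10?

p-value bracket: 0.01<=p<0.05

x̄₁=46.100, s₁=5.527, n₁=10
x̄₂=38.167, s₂=8.329, n₂=6
s_p² = [9·5.527² + 5·8.329²]/14 = 44.4095
SE = √(s_p²·(1/10+1/6)) = 3.4413
t = (46.100−38.167)/3.4413 = 2.3053
df = 14
p-value (one-sided, H₁ greater) = 0.01849
→ bracket: 0.01<=p<0.05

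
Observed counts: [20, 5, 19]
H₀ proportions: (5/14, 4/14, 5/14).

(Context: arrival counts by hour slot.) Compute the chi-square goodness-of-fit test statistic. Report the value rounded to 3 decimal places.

test statistic = 6.416

n = 44; E_i = n·p_i = [15.71, 12.57, 15.71]
χ² = (20−15.71)²/15.71 + (5−12.57)²/12.57 + (19−15.71)²/15.71 = 6.4159
df = 2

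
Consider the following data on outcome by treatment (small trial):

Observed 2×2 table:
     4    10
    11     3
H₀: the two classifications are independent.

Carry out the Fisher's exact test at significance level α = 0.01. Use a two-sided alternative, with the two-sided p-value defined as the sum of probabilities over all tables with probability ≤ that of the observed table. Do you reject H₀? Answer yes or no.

reject H₀: no

Margins: r₁=14, r₂=14, c₁=15, c₂=13, n=28
p_obs = C(14,4)·C(14,11)/C(28,15); sum pmf over tables with pmf ≤ p_obs
p-value (two-sided) = 0.02130
At α=0.01: p ≥ α → fail to reject H₀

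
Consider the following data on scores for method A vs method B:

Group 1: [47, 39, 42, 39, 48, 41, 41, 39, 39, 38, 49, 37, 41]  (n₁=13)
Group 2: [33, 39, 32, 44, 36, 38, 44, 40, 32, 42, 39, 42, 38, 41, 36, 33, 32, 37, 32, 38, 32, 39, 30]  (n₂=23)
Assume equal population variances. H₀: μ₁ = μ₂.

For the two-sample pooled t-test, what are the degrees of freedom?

degrees of freedom = 34

df = n₁ + n₂ − 2 = 13 + 23 − 2 = 34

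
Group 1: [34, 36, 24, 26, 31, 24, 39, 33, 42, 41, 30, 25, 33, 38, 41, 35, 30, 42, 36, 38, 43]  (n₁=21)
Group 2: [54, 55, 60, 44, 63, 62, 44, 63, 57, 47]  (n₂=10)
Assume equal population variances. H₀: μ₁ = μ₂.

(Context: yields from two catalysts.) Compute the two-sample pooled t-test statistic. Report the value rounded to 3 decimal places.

test statistic = -8.084

x̄₁=34.333, s₁=6.159, n₁=21
x̄₂=54.900, s₂=7.549, n₂=10
s_p² = [20·6.159² + 9·7.549²]/29 = 43.8471
SE = √(s_p²·(1/21+1/10)) = 2.5441
t = (34.333−54.900)/2.5441 = -8.0839
df = 29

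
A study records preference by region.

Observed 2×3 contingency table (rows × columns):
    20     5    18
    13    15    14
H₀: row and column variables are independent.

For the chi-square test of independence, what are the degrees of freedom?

df = (r−1)(c−1) = (2−1)·(3−1) = 2

degrees of freedom = 2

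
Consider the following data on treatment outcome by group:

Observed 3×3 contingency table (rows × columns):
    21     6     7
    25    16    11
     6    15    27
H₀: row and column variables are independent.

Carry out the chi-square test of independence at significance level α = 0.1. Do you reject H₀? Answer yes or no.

Row totals [34, 52, 48], col totals [52, 37, 45], n=134
χ² = (21−13.19)²/13.19 + (6−9.39)²/9.39 + (7−11.42)²/11.42 + (25−20.18)²/20.18 + (16−14.36)²/14.36 + (11−17.46)²/17.46 + (6−18.63)²/18.63 + (15−13.25)²/13.25 + (27−16.12)²/16.12 = 27.4156
df = 4
p-value (upper-tail) = 0.00002
At α=0.1: p < α → reject H₀

reject H₀: yes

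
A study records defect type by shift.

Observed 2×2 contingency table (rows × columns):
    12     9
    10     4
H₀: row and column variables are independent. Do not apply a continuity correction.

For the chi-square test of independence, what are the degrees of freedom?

df = (r−1)(c−1) = (2−1)·(2−1) = 1

degrees of freedom = 1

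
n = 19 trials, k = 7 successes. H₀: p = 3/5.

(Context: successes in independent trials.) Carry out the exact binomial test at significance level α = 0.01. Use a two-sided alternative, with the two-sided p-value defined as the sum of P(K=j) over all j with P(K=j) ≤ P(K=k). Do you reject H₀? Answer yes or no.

Exact binomial: n=19, k=7, p₀=3/5=0.6000
P(X=j) = C(n,j)·p₀^j·(1−p₀)^(n−j); p = Σ P(X=j) over j with P(X=j) ≤ P(X=7)
p-value (two-sided) = 0.05819
At α=0.01: p ≥ α → fail to reject H₀

reject H₀: no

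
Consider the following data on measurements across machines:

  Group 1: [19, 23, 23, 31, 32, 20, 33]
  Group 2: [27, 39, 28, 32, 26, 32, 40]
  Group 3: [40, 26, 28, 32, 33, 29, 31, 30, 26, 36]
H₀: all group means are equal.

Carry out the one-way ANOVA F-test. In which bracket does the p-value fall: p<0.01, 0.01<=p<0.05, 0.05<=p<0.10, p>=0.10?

Group means [25.86, 32.00, 31.10], grand mean 29.833
SSB = Σnᵢ(x̄ᵢ−x̄)² = 159.576; SSW = ΣΣ(x−x̄ᵢ)² = 577.757
MSB = 159.576/2 = 79.7881; MSW = 577.757/21 = 27.5122
F = MSB/MSW = 2.9001
df = (2, 21)
p-value (upper-tail) = 0.07724
→ bracket: 0.05<=p<0.10

p-value bracket: 0.05<=p<0.10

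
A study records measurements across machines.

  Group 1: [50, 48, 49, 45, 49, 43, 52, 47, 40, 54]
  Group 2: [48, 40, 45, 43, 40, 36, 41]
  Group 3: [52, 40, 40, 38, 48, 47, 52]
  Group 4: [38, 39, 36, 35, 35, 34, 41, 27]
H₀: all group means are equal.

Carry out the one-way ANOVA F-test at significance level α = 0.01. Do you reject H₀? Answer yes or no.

Group means [47.70, 41.86, 45.29, 35.62], grand mean 42.875
SSB = Σnᵢ(x̄ᵢ−x̄)² = 701.239; SSW = ΣΣ(x−x̄ᵢ)² = 580.261
MSB = 701.239/3 = 233.7464; MSW = 580.261/28 = 20.7236
F = MSB/MSW = 11.2792
df = (3, 28)
p-value (upper-tail) = 0.00005
At α=0.01: p < α → reject H₀

reject H₀: yes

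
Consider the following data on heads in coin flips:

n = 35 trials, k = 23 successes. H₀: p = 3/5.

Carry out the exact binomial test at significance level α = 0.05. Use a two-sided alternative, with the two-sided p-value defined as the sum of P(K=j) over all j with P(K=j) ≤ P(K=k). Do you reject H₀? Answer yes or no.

Exact binomial: n=35, k=23, p₀=3/5=0.6000
P(X=j) = C(n,j)·p₀^j·(1−p₀)^(n−j); p = Σ P(X=j) over j with P(X=j) ≤ P(X=23)
p-value (two-sided) = 0.60547
At α=0.05: p ≥ α → fail to reject H₀

reject H₀: no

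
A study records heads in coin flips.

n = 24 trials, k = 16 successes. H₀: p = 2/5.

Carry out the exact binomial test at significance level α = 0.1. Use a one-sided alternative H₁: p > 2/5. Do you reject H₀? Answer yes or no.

Exact binomial: n=24, k=16, p₀=2/5=0.4000
P(X≥16) from Σ C(n,i)·p₀^i·(1−p₀)^(n−i)
p-value (one-sided, H₁ greater) = 0.00751
At α=0.1: p < α → reject H₀

reject H₀: yes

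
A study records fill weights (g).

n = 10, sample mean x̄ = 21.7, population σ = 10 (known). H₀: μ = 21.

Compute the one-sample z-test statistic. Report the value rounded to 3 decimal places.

SE = σ/√n = 10/√10 = 3.1623
z = (x̄−μ₀)/SE = (21.7−21)/3.1623 = 0.2214

test statistic = 0.221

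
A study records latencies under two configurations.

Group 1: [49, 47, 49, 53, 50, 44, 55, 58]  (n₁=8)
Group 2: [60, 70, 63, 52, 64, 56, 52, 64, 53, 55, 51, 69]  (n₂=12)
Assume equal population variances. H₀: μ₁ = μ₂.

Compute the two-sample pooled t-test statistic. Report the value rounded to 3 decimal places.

test statistic = -3.077

x̄₁=50.625, s₁=4.502, n₁=8
x̄₂=59.083, s₂=6.815, n₂=12
s_p² = [7·4.502² + 11·6.815²]/18 = 36.2662
SE = √(s_p²·(1/8+1/12)) = 2.7487
t = (50.625−59.083)/2.7487 = -3.0772
df = 18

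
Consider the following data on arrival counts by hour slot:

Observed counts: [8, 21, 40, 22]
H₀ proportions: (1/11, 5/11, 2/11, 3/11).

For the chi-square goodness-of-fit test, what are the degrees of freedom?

df = k − 1 = 4 − 1 = 3

degrees of freedom = 3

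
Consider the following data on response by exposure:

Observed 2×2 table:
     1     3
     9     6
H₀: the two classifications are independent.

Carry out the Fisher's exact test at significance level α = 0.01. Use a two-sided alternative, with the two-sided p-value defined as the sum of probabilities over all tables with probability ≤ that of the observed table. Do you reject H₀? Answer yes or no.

reject H₀: no

Margins: r₁=4, r₂=15, c₁=10, c₂=9, n=19
p_obs = C(4,1)·C(15,9)/C(19,10); sum pmf over tables with pmf ≤ p_obs
p-value (two-sided) = 0.30341
At α=0.01: p ≥ α → fail to reject H₀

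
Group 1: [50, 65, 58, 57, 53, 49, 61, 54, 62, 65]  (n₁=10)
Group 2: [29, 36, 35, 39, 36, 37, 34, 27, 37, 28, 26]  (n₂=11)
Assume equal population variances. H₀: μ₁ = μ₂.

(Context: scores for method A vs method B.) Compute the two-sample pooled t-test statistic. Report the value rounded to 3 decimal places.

x̄₁=57.400, s₁=5.835, n₁=10
x̄₂=33.091, s₂=4.657, n₂=11
s_p² = [9·5.835² + 10·4.657²]/19 = 27.5426
SE = √(s_p²·(1/10+1/11)) = 2.2931
t = (57.400−33.091)/2.2931 = 10.6012
df = 19

test statistic = 10.601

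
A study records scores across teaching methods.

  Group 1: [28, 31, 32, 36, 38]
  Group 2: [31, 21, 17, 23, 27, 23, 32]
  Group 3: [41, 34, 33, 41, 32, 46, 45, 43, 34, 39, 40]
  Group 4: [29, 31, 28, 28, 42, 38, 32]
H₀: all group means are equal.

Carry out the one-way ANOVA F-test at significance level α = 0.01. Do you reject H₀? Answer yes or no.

Group means [33.00, 24.86, 38.91, 32.57], grand mean 33.167
SSB = Σnᵢ(x̄ᵢ−x̄)² = 848.686; SSW = ΣΣ(x−x̄ᵢ)² = 661.481
MSB = 848.686/3 = 282.8954; MSW = 661.481/26 = 25.4416
F = MSB/MSW = 11.1194
df = (3, 26)
p-value (upper-tail) = 0.00007
At α=0.01: p < α → reject H₀

reject H₀: yes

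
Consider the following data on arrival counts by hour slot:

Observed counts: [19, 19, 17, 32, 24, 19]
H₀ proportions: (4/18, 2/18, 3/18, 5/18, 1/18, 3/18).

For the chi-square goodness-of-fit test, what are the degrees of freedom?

degrees of freedom = 5

df = k − 1 = 6 − 1 = 5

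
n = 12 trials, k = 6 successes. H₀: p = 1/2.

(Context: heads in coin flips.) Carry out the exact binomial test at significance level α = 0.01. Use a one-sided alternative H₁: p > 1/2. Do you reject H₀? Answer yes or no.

Exact binomial: n=12, k=6, p₀=1/2=0.5000
P(X≥6) from Σ C(n,i)·p₀^i·(1−p₀)^(n−i)
p-value (one-sided, H₁ greater) = 0.61279
At α=0.01: p ≥ α → fail to reject H₀

reject H₀: no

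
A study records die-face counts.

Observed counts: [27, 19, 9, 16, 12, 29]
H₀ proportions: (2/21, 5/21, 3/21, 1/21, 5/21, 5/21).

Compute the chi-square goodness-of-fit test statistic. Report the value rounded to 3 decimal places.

test statistic = 59.881

n = 112; E_i = n·p_i = [10.67, 26.67, 16.00, 5.33, 26.67, 26.67]
χ² = (27−10.67)²/10.67 + (19−26.67)²/26.67 + (9−16.00)²/16.00 + (16−5.33)²/5.33 + (12−26.67)²/26.67 + (29−26.67)²/26.67 = 59.8813
df = 5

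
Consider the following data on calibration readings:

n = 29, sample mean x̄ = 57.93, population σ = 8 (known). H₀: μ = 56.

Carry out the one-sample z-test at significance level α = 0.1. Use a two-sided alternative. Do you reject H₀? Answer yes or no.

reject H₀: no

SE = σ/√n = 8/√29 = 1.4856
z = (x̄−μ₀)/SE = (57.93−56)/1.4856 = 1.2992
p-value (two-sided) = 0.19389
At α=0.1: p ≥ α → fail to reject H₀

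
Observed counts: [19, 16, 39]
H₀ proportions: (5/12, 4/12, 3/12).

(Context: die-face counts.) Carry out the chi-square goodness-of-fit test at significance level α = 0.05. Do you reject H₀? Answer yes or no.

reject H₀: yes

n = 74; E_i = n·p_i = [30.83, 24.67, 18.50]
χ² = (19−30.83)²/30.83 + (16−24.67)²/24.67 + (39−18.50)²/18.50 = 30.3027
df = 2
p-value (upper-tail) = 0.00000
At α=0.05: p < α → reject H₀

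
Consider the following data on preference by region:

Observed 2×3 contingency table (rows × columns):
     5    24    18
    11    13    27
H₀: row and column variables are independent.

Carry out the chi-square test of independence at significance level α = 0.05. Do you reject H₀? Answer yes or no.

Row totals [47, 51], col totals [16, 37, 45], n=98
χ² = (5−7.67)²/7.67 + (24−17.74)²/17.74 + (18−21.58)²/21.58 + (11−8.33)²/8.33 + (13−19.26)²/19.26 + (27−23.42)²/23.42 = 7.1689
df = 2
p-value (upper-tail) = 0.02775
At α=0.05: p < α → reject H₀

reject H₀: yes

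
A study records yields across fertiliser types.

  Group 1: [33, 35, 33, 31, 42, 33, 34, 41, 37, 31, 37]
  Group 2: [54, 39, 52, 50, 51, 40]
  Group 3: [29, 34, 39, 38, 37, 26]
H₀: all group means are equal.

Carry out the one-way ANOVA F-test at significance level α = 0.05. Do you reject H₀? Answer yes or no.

reject H₀: yes

Group means [35.18, 47.67, 33.83], grand mean 38.087
SSB = Σnᵢ(x̄ᵢ−x̄)² = 752.023; SSW = ΣΣ(x−x̄ᵢ)² = 485.803
MSB = 752.023/2 = 376.0115; MSW = 485.803/20 = 24.2902
F = MSB/MSW = 15.4800
df = (2, 20)
p-value (upper-tail) = 0.00009
At α=0.05: p < α → reject H₀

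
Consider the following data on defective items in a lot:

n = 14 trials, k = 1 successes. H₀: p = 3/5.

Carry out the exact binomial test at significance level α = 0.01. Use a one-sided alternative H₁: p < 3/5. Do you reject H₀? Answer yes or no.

Exact binomial: n=14, k=1, p₀=3/5=0.6000
P(X≤1) from Σ C(n,i)·p₀^i·(1−p₀)^(n−i)
p-value (one-sided, H₁ less) = 0.00006
At α=0.01: p < α → reject H₀

reject H₀: yes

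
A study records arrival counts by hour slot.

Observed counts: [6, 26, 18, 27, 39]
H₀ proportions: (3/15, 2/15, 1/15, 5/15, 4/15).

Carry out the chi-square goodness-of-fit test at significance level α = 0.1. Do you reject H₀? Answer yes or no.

reject H₀: yes

n = 116; E_i = n·p_i = [23.20, 15.47, 7.73, 38.67, 30.93]
χ² = (6−23.20)²/23.20 + (26−15.47)²/15.47 + (18−7.73)²/7.73 + (27−38.67)²/38.67 + (39−30.93)²/30.93 = 39.1789
df = 4
p-value (upper-tail) = 0.00000
At α=0.1: p < α → reject H₀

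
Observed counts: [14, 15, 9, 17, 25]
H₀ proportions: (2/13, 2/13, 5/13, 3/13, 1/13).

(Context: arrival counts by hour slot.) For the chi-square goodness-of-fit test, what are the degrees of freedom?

df = k − 1 = 5 − 1 = 4

degrees of freedom = 4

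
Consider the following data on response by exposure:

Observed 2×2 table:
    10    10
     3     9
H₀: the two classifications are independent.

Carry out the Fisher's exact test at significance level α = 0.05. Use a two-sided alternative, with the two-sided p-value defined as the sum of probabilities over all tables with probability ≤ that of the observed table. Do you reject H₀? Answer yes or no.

reject H₀: no

Margins: r₁=20, r₂=12, c₁=13, c₂=19, n=32
p_obs = C(20,10)·C(12,3)/C(32,13); sum pmf over tables with pmf ≤ p_obs
p-value (two-sided) = 0.26725
At α=0.05: p ≥ α → fail to reject H₀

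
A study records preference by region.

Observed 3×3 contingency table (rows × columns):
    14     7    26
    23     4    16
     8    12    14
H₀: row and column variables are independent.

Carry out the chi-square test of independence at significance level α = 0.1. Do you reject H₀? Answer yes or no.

Row totals [47, 43, 34], col totals [45, 23, 56], n=124
χ² = (14−17.06)²/17.06 + (7−8.72)²/8.72 + (26−21.23)²/21.23 + (23−15.60)²/15.60 + (4−7.98)²/7.98 + (16−19.42)²/19.42 + (8−12.34)²/12.34 + (12−6.31)²/6.31 + (14−15.35)²/15.35 = 14.8339
df = 4
p-value (upper-tail) = 0.00506
At α=0.1: p < α → reject H₀

reject H₀: yes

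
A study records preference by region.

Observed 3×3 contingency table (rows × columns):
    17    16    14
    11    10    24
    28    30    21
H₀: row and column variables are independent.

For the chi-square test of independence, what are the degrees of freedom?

df = (r−1)(c−1) = (3−1)·(3−1) = 4

degrees of freedom = 4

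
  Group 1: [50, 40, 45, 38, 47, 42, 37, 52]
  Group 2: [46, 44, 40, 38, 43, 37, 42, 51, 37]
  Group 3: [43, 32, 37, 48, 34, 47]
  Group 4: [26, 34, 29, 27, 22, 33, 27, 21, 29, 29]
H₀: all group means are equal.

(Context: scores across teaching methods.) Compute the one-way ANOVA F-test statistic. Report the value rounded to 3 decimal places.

Group means [43.88, 42.00, 40.17, 27.70], grand mean 37.788
SSB = Σnᵢ(x̄ᵢ−x̄)² = 1507.707; SSW = ΣΣ(x−x̄ᵢ)² = 771.808
MSB = 1507.707/3 = 502.5689; MSW = 771.808/29 = 26.6141
F = MSB/MSW = 18.8836
df = (3, 29)

test statistic = 18.884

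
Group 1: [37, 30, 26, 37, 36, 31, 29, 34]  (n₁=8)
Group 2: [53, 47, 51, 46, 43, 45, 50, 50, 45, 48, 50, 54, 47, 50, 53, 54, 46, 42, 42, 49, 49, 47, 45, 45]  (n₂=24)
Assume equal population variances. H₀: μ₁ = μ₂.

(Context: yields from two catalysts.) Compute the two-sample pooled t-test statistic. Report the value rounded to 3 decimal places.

test statistic = -10.231

x̄₁=32.500, s₁=4.106, n₁=8
x̄₂=47.958, s₂=3.569, n₂=24
s_p² = [7·4.106² + 23·3.569²]/30 = 13.6986
SE = √(s_p²·(1/8+1/24)) = 1.5110
t = (32.500−47.958)/1.5110 = -10.2306
df = 30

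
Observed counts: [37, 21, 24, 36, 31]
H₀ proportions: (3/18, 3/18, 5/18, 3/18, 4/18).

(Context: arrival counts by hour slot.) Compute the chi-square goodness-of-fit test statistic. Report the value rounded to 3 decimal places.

n = 149; E_i = n·p_i = [24.83, 24.83, 41.39, 24.83, 33.11]
χ² = (37−24.83)²/24.83 + (21−24.83)²/24.83 + (24−41.39)²/41.39 + (36−24.83)²/24.83 + (31−33.11)²/33.11 = 19.0141
df = 4

test statistic = 19.014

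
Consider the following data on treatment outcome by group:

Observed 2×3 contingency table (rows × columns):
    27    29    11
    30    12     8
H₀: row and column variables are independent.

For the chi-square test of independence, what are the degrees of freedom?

df = (r−1)(c−1) = (2−1)·(3−1) = 2

degrees of freedom = 2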